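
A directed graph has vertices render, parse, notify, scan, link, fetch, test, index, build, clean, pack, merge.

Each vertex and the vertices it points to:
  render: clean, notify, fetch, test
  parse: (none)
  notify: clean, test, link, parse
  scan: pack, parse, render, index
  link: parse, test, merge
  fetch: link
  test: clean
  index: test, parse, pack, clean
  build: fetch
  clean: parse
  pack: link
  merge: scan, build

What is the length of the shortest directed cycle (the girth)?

4

For each vertex v, BFS finds the shortest path from v back to v.
The shortest such closed walk is merge → scan → pack → link → merge, length 4.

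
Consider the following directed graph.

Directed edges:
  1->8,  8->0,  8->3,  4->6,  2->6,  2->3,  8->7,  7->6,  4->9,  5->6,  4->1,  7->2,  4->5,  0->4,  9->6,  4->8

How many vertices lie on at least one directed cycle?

A vertex is on a directed cycle iff it belongs to a strongly connected component of size ≥ 2 (or has a self-loop).
The vertices on cycles are {0, 1, 4, 8} — 4 in total.

4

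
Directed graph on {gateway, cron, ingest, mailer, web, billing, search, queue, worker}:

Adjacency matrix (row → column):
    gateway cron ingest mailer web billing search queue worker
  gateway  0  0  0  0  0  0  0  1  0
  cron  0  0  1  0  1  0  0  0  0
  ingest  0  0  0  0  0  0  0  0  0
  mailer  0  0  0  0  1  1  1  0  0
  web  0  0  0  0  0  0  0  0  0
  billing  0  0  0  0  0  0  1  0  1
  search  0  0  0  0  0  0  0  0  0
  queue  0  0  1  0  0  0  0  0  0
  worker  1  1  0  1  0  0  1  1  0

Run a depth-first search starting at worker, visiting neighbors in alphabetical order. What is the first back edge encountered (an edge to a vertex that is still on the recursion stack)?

billing→worker

DFS from worker (visiting neighbors in alphabetical order); mark gray on enter, black on exit:
worker gray
  cron gray
    ingest gray
    ingest black
    web gray
    web black
  cron black
  gateway gray
    queue gray
      queue→ingest: ingest black — skip
    queue black
  gateway black
  mailer gray
    billing gray
      search gray
      search black
      billing→worker: worker is gray → back edge
First back edge: billing → worker.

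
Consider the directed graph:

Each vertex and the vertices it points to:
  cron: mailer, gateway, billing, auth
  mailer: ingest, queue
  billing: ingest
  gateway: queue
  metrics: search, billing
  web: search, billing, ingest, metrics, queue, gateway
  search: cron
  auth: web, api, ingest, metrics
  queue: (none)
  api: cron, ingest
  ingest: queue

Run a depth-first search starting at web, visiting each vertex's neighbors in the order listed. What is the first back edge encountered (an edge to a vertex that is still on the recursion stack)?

DFS from web (visiting each vertex's neighbors in the order listed); mark gray on enter, black on exit:
web gray
  search gray
    cron gray
      mailer gray
        ingest gray
          queue gray
          queue black
        ingest black
        mailer→queue: queue black — skip
      mailer black
      gateway gray
        gateway→queue: queue black — skip
      gateway black
      billing gray
        billing→ingest: ingest black — skip
      billing black
      auth gray
        auth→web: web is gray → back edge
First back edge: auth → web.

auth→web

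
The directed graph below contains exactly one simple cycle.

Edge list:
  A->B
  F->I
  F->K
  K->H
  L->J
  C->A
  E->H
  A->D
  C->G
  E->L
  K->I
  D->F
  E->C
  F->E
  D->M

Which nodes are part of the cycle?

DFS with gray/black marking from D:
D gray
  F gray
    I gray
    I black
    E gray
      C gray
        A gray
          A→D: D is gray → back edge
Back edge closes the cycle D → F → E → C → A → D; its vertices are {A, C, D, E, F}.

A, C, D, E, F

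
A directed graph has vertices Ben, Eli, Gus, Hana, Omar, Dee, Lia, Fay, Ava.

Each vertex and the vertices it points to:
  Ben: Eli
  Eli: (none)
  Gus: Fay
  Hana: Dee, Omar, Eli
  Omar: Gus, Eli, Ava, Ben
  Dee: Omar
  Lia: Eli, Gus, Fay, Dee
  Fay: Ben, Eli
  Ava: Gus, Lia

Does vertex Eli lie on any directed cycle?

No

Eli lies on a cycle iff there is a path from Eli back to itself.
Exploring from Eli, it never reaches itself; equivalently, its strongly connected component is a singleton.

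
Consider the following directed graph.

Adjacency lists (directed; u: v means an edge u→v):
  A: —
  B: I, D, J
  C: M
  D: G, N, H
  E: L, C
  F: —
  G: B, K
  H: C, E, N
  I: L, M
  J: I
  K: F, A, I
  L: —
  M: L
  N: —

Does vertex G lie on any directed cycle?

G is on a cycle iff G can reach itself via ≥1 edge.
G → B → D → G — yes.

Yes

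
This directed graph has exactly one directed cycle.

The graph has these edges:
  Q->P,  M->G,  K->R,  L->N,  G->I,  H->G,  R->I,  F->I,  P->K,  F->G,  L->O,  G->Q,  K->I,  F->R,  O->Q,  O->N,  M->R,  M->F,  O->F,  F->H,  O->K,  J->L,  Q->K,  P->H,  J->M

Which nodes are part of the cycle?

DFS with gray/black marking from Q:
Q gray
  K gray
    I gray
    I black
    R gray
      R→I: I black — skip
    R black
  K black
  P gray
    P→K: K black — skip
    H gray
      G gray
        G→Q: Q is gray → back edge
Back edge closes the cycle Q → P → H → G → Q; its vertices are {G, H, P, Q}.

G, H, P, Q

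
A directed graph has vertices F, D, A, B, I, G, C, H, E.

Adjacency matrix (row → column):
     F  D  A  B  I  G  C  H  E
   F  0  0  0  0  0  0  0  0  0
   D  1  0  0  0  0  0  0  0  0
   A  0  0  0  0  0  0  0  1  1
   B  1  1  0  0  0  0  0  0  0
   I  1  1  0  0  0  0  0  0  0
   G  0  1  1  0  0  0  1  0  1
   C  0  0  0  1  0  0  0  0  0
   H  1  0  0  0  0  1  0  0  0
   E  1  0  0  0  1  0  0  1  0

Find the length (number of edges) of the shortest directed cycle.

3

For each vertex v, BFS finds the shortest path from v back to v.
The shortest such closed walk is H → G → E → H, length 3.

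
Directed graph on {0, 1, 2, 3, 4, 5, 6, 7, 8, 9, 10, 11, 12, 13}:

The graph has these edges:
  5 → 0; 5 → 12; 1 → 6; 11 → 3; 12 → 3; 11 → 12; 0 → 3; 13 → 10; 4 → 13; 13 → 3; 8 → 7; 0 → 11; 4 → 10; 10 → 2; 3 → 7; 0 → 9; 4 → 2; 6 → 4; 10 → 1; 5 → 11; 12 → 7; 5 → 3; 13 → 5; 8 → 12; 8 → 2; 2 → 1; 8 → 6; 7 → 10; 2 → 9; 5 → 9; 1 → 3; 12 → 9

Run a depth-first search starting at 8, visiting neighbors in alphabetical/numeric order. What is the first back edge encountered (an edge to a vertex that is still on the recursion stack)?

10->1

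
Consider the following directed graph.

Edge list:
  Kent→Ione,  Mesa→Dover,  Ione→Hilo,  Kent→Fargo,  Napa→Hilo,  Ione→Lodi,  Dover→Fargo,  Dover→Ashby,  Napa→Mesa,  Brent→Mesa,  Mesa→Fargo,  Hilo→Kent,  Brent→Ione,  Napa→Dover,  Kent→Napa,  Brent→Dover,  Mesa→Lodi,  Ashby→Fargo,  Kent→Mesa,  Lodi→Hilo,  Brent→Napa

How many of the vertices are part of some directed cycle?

6

A vertex is on a directed cycle iff it belongs to a strongly connected component of size ≥ 2 (or has a self-loop).
The vertices on cycles are {Hilo, Ione, Kent, Lodi, Mesa, Napa} — 6 in total.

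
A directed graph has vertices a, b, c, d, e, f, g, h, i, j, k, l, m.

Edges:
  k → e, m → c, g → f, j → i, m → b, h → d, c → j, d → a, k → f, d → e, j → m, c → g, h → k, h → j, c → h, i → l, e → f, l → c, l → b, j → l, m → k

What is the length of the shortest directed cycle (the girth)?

3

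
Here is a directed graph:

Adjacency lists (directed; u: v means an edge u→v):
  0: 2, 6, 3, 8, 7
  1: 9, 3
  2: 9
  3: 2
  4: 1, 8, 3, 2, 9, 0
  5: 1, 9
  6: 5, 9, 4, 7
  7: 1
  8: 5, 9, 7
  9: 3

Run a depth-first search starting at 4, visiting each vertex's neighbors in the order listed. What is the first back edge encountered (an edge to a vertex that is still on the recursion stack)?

DFS from 4 (visiting each vertex's neighbors in the order listed); mark gray on enter, black on exit:
4 gray
  1 gray
    9 gray
      3 gray
        2 gray
          2→9: 9 is gray → back edge
First back edge: 2 → 9.

2->9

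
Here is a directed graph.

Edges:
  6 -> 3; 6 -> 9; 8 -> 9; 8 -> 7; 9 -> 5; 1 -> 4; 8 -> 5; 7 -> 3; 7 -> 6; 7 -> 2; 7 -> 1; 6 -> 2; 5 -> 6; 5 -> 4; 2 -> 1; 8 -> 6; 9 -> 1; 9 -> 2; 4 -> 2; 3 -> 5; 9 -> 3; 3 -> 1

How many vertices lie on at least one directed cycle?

7

A vertex is on a directed cycle iff it belongs to a strongly connected component of size ≥ 2 (or has a self-loop).
The vertices on cycles are {1, 2, 3, 4, 5, 6, 9} — 7 in total.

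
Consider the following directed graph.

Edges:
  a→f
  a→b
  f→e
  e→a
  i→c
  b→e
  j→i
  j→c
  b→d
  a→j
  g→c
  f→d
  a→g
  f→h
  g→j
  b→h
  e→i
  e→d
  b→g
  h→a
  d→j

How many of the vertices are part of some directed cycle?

5

A vertex is on a directed cycle iff it belongs to a strongly connected component of size ≥ 2 (or has a self-loop).
The vertices on cycles are {a, b, e, f, h} — 5 in total.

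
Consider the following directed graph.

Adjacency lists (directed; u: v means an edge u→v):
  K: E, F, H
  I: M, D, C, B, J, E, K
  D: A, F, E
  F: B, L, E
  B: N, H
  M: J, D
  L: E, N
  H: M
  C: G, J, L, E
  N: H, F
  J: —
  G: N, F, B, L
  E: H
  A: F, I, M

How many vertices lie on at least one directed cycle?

A vertex is on a directed cycle iff it belongs to a strongly connected component of size ≥ 2 (or has a self-loop).
The vertices on cycles are {A, B, C, D, E, F, G, H, I, K, L, M, N} — 13 in total.

13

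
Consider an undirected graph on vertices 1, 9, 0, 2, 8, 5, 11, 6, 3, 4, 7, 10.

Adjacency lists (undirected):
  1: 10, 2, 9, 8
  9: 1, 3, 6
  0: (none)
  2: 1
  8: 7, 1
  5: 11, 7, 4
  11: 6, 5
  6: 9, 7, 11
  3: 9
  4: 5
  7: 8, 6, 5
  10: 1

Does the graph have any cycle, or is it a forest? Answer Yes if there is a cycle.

Yes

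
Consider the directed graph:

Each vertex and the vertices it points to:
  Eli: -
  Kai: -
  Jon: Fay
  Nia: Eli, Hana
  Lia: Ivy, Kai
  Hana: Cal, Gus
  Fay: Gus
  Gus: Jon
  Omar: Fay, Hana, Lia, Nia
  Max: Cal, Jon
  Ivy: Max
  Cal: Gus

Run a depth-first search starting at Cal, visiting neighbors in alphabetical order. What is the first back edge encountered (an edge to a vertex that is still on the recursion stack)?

DFS from Cal (visiting neighbors in alphabetical order); mark gray on enter, black on exit:
Cal gray
  Gus gray
    Jon gray
      Fay gray
        Fay→Gus: Gus is gray → back edge
First back edge: Fay → Gus.

Fay→Gus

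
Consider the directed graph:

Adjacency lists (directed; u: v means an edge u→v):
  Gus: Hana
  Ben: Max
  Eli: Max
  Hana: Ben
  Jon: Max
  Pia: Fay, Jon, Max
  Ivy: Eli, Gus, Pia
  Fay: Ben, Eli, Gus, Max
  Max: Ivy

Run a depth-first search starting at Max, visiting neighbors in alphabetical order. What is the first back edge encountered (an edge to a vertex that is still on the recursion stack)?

DFS from Max (visiting neighbors in alphabetical order); mark gray on enter, black on exit:
Max gray
  Ivy gray
    Eli gray
      Eli→Max: Max is gray → back edge
First back edge: Eli → Max.

Eli->Max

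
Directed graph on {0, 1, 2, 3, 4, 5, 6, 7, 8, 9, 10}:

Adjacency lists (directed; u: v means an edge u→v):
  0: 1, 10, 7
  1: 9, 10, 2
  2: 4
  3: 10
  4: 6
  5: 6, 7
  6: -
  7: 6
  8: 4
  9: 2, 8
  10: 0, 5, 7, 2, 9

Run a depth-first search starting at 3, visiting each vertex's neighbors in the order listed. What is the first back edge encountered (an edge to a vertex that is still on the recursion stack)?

1→10

DFS from 3 (visiting each vertex's neighbors in the order listed); mark gray on enter, black on exit:
3 gray
  10 gray
    0 gray
      1 gray
        9 gray
          2 gray
            4 gray
              6 gray
              6 black
            4 black
          2 black
          8 gray
            8→4: 4 black — skip
          8 black
        9 black
        1→10: 10 is gray → back edge
First back edge: 1 → 10.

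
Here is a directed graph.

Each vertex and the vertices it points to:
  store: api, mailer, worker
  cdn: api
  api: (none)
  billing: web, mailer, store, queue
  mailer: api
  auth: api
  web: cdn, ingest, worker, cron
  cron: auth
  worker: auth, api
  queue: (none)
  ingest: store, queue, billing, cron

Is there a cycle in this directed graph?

Yes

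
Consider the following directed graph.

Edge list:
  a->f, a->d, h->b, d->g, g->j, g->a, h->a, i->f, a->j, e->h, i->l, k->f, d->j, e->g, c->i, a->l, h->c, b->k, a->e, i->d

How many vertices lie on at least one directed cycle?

7

A vertex is on a directed cycle iff it belongs to a strongly connected component of size ≥ 2 (or has a self-loop).
The vertices on cycles are {a, c, d, e, g, h, i} — 7 in total.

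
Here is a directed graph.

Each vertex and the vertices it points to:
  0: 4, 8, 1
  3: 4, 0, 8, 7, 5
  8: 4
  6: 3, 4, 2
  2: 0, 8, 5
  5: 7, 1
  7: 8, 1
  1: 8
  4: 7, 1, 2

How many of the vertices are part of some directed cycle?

7

A vertex is on a directed cycle iff it belongs to a strongly connected component of size ≥ 2 (or has a self-loop).
The vertices on cycles are {0, 1, 2, 4, 5, 7, 8} — 7 in total.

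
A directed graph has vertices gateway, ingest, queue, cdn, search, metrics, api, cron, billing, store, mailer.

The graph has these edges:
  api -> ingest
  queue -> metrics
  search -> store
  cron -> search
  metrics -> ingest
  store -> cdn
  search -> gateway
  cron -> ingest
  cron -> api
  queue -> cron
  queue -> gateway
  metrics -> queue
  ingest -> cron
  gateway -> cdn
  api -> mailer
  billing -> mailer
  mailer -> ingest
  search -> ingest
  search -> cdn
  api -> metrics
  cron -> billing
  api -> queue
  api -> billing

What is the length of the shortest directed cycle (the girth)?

2

For each vertex v, BFS finds the shortest path from v back to v.
The shortest such closed walk is queue → metrics → queue, length 2.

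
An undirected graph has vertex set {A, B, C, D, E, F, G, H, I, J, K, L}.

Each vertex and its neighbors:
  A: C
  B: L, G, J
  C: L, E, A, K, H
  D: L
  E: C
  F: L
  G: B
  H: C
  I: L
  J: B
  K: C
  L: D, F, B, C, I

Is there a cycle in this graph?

No

DFS, tracking each vertex's parent; an edge to a visited non-parent vertex closes a cycle.
Start from K:
visit K (parent –)
  visit C (parent K)
    visit L (parent C)
      visit D (parent L)
        D–L: parent, skip
      visit F (parent L)
        F–L: parent, skip
      visit B (parent L)
        B–L: parent, skip
        visit G (parent B)
          G–B: parent, skip
        visit J (parent B)
          J–B: parent, skip
      L–C: parent, skip
      visit I (parent L)
        I–L: parent, skip
    visit E (parent C)
      E–C: parent, skip
    visit A (parent C)
      A–C: parent, skip
    C–K: parent, skip
    visit H (parent C)
      H–C: parent, skip
No non-parent visited neighbor found — the graph is a forest.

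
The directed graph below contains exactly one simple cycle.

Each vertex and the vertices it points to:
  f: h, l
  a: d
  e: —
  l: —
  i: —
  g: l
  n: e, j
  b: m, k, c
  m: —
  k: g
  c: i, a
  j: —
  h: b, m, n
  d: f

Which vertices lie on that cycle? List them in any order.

DFS with gray/black marking from h:
h gray
  b gray
    m gray
    m black
    k gray
      g gray
        l gray
        l black
      g black
    k black
    c gray
      i gray
      i black
      a gray
        d gray
          f gray
            f→h: h is gray → back edge
Back edge closes the cycle h → b → c → a → d → f → h; its vertices are {a, b, c, d, f, h}.

a, b, c, d, f, h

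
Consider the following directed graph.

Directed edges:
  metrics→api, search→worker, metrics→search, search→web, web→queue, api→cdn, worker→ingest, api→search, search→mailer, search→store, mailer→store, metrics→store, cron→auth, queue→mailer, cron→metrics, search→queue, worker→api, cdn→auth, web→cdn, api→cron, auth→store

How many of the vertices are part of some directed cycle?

5

A vertex is on a directed cycle iff it belongs to a strongly connected component of size ≥ 2 (or has a self-loop).
The vertices on cycles are {api, cron, search, worker, metrics} — 5 in total.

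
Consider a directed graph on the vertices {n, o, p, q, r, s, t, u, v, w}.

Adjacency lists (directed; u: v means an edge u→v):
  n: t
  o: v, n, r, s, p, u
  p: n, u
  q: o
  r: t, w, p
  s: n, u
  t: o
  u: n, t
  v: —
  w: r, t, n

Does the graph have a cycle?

Yes

DFS with white/gray/black marking, starting from t:
t gray
  o gray
    v gray
    v black
    n gray
      n→t: t is gray → back edge
Back edge found, so a cycle exists: t → o → n → t.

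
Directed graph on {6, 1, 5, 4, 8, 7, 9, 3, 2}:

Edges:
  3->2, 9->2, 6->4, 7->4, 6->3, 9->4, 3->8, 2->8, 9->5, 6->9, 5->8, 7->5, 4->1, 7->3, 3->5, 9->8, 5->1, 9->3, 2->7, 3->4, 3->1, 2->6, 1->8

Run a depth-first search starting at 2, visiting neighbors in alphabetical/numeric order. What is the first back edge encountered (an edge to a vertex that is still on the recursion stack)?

3->2

DFS from 2 (visiting neighbors in alphabetical/numeric order); mark gray on enter, black on exit:
2 gray
  6 gray
    3 gray
      1 gray
        8 gray
        8 black
      1 black
      3→2: 2 is gray → back edge
First back edge: 3 → 2.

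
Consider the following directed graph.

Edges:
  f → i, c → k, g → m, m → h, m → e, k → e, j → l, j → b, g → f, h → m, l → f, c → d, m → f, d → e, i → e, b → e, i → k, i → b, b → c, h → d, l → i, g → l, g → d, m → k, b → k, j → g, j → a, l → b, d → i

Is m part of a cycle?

Yes

m is on a cycle iff m can reach itself via ≥1 edge.
m → h → m — yes.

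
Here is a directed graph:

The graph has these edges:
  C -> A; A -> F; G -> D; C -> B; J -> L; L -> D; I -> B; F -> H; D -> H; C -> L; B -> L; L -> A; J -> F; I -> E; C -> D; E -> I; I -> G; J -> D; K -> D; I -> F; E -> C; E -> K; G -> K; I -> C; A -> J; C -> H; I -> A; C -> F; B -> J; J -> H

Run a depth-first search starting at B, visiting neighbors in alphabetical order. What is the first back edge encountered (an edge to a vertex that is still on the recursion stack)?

A→J

DFS from B (visiting neighbors in alphabetical order); mark gray on enter, black on exit:
B gray
  J gray
    D gray
      H gray
      H black
    D black
    F gray
      F→H: H black — skip
    F black
    J→H: H black — skip
    L gray
      A gray
        A→F: F black — skip
        A→J: J is gray → back edge
First back edge: A → J.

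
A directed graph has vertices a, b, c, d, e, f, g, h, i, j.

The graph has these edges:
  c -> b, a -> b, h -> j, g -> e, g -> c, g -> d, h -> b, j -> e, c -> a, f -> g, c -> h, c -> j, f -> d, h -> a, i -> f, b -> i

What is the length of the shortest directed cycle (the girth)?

For each vertex v, BFS finds the shortest path from v back to v.
The shortest such closed walk is f → g → c → b → i → f, length 5.

5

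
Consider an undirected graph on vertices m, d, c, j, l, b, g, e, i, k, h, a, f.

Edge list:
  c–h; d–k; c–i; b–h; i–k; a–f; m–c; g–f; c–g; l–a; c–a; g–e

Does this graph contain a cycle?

DFS, tracking each vertex's parent; an edge to a visited non-parent vertex closes a cycle.
Start from c:
visit c (parent –)
  visit m (parent c)
    m–c: parent, skip
  visit i (parent c)
    i–c: parent, skip
    visit k (parent i)
      visit d (parent k)
        d–k: parent, skip
      k–i: parent, skip
  visit h (parent c)
    h–c: parent, skip
    visit b (parent h)
      b–h: parent, skip
  visit g (parent c)
    g–c: parent, skip
    visit e (parent g)
      e–g: parent, skip
    visit f (parent g)
      visit a (parent f)
        a–f: parent, skip
        visit l (parent a)
          l–a: parent, skip
        a–c: c visited and ≠ parent → cycle
Cycle: c – g – f – a – c.

Yes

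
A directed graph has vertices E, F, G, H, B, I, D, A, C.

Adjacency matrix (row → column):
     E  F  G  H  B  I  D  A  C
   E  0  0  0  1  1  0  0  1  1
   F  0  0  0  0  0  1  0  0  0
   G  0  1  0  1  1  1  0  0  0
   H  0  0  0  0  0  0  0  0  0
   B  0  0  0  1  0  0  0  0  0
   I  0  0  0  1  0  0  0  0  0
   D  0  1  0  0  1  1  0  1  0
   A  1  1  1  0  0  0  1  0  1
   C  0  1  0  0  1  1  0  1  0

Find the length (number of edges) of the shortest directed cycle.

For each vertex v, BFS finds the shortest path from v back to v.
The shortest such closed walk is E → A → E, length 2.

2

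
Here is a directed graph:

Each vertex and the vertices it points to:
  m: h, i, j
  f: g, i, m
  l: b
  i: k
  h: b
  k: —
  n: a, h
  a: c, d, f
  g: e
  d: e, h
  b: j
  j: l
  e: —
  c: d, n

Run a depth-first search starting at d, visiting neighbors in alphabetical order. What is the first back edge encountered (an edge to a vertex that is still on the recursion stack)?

DFS from d (visiting neighbors in alphabetical order); mark gray on enter, black on exit:
d gray
  e gray
  e black
  h gray
    b gray
      j gray
        l gray
          l→b: b is gray → back edge
First back edge: l → b.

l->b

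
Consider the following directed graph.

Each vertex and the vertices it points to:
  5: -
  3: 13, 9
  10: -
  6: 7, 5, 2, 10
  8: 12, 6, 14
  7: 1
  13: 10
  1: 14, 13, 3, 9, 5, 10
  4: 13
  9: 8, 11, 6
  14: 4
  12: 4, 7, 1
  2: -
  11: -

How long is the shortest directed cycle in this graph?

For each vertex v, BFS finds the shortest path from v back to v.
The shortest such closed walk is 1 → 9 → 8 → 12 → 1, length 4.

4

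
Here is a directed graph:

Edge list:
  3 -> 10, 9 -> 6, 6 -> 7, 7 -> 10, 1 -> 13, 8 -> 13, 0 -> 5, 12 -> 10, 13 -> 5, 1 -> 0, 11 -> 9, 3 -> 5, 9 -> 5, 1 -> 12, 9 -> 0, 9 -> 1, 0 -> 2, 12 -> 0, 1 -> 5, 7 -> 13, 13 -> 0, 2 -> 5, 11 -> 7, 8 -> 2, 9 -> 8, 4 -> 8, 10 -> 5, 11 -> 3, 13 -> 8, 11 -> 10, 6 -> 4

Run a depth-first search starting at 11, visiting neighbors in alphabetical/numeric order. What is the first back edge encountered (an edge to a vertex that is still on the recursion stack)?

DFS from 11 (visiting neighbors in alphabetical/numeric order); mark gray on enter, black on exit:
11 gray
  3 gray
    5 gray
    5 black
    10 gray
      10→5: 5 black — skip
    10 black
  3 black
  7 gray
    7→10: 10 black — skip
    13 gray
      0 gray
        2 gray
          2→5: 5 black — skip
        2 black
        0→5: 5 black — skip
      0 black
      13→5: 5 black — skip
      8 gray
        8→2: 2 black — skip
        8→13: 13 is gray → back edge
First back edge: 8 → 13.

8→13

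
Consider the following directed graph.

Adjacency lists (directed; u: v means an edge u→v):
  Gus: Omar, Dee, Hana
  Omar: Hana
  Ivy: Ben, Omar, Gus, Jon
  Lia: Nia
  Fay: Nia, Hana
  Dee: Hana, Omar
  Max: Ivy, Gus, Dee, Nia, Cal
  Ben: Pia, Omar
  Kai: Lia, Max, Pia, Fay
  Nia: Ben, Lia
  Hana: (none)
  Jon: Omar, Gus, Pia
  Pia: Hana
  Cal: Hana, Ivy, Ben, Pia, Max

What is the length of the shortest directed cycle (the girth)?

2

For each vertex v, BFS finds the shortest path from v back to v.
The shortest such closed walk is Lia → Nia → Lia, length 2.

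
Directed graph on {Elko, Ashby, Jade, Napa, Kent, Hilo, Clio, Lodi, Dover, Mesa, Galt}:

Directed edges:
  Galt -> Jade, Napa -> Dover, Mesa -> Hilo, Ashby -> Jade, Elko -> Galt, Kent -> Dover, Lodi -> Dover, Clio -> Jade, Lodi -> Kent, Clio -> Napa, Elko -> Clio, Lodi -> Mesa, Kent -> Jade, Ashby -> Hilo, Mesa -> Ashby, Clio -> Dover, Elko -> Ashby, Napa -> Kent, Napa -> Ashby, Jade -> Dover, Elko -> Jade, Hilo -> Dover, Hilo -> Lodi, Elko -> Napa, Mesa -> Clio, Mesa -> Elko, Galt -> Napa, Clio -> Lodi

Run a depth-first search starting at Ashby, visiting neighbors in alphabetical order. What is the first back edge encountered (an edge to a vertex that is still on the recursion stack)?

DFS from Ashby (visiting neighbors in alphabetical order); mark gray on enter, black on exit:
Ashby gray
  Hilo gray
    Dover gray
    Dover black
    Lodi gray
      Lodi→Dover: Dover black — skip
      Kent gray
        Kent→Dover: Dover black — skip
        Jade gray
          Jade→Dover: Dover black — skip
        Jade black
      Kent black
      Mesa gray
        Mesa→Ashby: Ashby is gray → back edge
First back edge: Mesa → Ashby.

Mesa->Ashby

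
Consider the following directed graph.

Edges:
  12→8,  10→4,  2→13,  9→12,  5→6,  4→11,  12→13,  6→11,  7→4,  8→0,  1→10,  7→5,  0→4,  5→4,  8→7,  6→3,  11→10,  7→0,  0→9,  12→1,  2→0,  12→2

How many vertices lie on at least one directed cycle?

9

A vertex is on a directed cycle iff it belongs to a strongly connected component of size ≥ 2 (or has a self-loop).
The vertices on cycles are {0, 2, 4, 7, 8, 9, 10, 11, 12} — 9 in total.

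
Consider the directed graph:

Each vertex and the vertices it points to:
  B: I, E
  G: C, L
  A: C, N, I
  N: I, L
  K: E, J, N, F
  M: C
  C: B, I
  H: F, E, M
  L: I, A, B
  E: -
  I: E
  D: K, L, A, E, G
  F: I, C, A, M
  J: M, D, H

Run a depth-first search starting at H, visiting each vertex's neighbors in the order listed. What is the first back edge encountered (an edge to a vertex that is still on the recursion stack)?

L->A

DFS from H (visiting each vertex's neighbors in the order listed); mark gray on enter, black on exit:
H gray
  F gray
    I gray
      E gray
      E black
    I black
    C gray
      B gray
        B→I: I black — skip
        B→E: E black — skip
      B black
      C→I: I black — skip
    C black
    A gray
      A→C: C black — skip
      N gray
        N→I: I black — skip
        L gray
          L→I: I black — skip
          L→A: A is gray → back edge
First back edge: L → A.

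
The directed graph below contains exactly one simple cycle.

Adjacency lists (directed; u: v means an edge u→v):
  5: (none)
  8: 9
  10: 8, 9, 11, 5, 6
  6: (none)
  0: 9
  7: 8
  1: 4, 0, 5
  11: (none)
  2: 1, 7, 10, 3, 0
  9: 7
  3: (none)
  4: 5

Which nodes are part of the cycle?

7, 8, 9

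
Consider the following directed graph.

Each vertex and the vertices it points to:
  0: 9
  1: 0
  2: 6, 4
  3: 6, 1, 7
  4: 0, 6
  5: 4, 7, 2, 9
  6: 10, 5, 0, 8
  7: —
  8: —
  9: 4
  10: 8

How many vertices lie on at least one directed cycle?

6

A vertex is on a directed cycle iff it belongs to a strongly connected component of size ≥ 2 (or has a self-loop).
The vertices on cycles are {0, 2, 4, 5, 6, 9} — 6 in total.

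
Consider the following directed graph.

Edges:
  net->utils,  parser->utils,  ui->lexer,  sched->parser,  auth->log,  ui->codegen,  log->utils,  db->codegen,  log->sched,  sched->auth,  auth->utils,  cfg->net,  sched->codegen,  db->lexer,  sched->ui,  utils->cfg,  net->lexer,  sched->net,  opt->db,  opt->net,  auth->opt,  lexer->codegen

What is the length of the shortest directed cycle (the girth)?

3

For each vertex v, BFS finds the shortest path from v back to v.
The shortest such closed walk is sched → auth → log → sched, length 3.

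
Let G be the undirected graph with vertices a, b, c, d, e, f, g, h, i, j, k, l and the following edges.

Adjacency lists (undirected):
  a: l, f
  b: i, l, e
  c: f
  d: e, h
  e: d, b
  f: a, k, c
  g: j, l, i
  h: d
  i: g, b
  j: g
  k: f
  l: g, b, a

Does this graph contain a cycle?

DFS, tracking each vertex's parent; an edge to a visited non-parent vertex closes a cycle.
Start from h:
visit h (parent –)
  visit d (parent h)
    visit e (parent d)
      e–d: parent, skip
      visit b (parent e)
        visit i (parent b)
          visit g (parent i)
            visit j (parent g)
              j–g: parent, skip
            visit l (parent g)
              l–g: parent, skip
              l–b: b visited and ≠ parent → cycle
Cycle: b – i – g – l – b.

Yes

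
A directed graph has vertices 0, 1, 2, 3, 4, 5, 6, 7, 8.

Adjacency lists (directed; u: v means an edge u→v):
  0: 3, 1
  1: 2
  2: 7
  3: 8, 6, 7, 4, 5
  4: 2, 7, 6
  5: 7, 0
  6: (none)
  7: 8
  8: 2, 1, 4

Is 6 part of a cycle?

No

6 lies on a cycle iff there is a path from 6 back to itself.
Exploring from 6, it never reaches itself; equivalently, its strongly connected component is a singleton.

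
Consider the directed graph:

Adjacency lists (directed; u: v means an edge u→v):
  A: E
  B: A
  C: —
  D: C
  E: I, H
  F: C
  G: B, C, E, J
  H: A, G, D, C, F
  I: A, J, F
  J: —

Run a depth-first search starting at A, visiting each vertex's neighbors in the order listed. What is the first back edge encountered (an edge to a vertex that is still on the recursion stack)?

I->A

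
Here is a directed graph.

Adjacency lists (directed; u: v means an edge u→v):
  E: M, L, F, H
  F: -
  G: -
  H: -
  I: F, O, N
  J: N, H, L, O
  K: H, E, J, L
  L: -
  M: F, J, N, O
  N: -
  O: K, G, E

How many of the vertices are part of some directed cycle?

5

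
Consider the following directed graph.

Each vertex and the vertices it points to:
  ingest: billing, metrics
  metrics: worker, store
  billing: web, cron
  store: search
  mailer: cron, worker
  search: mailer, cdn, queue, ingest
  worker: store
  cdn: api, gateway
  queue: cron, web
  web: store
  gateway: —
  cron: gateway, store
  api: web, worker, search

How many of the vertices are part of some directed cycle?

12

A vertex is on a directed cycle iff it belongs to a strongly connected component of size ≥ 2 (or has a self-loop).
The vertices on cycles are {api, cdn, web, cron, queue, store, ingest, mailer, search, worker, billing, metrics} — 12 in total.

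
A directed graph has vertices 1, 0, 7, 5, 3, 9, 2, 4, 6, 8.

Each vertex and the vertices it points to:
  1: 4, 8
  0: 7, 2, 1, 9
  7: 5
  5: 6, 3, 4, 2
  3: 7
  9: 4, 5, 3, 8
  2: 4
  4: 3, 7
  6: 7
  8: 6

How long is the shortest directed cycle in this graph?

3

For each vertex v, BFS finds the shortest path from v back to v.
The shortest such closed walk is 4 → 7 → 5 → 4, length 3.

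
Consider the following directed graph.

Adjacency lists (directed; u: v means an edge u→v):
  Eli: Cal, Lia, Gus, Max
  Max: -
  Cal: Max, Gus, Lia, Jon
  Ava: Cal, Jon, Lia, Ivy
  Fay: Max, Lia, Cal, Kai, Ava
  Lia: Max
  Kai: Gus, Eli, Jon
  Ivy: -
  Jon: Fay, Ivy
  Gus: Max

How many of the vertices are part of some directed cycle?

A vertex is on a directed cycle iff it belongs to a strongly connected component of size ≥ 2 (or has a self-loop).
The vertices on cycles are {Ava, Cal, Eli, Fay, Jon, Kai} — 6 in total.

6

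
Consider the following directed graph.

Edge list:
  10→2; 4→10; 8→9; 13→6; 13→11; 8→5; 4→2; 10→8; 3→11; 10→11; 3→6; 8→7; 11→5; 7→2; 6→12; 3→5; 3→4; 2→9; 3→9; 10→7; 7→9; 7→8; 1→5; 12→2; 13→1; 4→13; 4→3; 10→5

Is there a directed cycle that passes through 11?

No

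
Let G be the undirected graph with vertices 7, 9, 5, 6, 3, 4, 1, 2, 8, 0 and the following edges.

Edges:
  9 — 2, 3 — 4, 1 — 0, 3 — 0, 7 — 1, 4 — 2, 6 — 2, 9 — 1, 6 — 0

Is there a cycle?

Yes

DFS, tracking each vertex's parent; an edge to a visited non-parent vertex closes a cycle.
Start from 3:
visit 3 (parent –)
  visit 0 (parent 3)
    visit 6 (parent 0)
      6–0: parent, skip
      visit 2 (parent 6)
        visit 9 (parent 2)
          visit 1 (parent 9)
            1–9: parent, skip
            visit 7 (parent 1)
              7–1: parent, skip
            1–0: 0 visited and ≠ parent → cycle
Cycle: 0 – 6 – 2 – 9 – 1 – 0.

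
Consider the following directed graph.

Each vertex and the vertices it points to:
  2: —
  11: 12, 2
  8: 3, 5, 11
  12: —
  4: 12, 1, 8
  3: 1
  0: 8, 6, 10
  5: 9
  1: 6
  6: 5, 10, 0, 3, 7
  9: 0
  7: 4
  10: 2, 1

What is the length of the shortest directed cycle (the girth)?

2

For each vertex v, BFS finds the shortest path from v back to v.
The shortest such closed walk is 0 → 6 → 0, length 2.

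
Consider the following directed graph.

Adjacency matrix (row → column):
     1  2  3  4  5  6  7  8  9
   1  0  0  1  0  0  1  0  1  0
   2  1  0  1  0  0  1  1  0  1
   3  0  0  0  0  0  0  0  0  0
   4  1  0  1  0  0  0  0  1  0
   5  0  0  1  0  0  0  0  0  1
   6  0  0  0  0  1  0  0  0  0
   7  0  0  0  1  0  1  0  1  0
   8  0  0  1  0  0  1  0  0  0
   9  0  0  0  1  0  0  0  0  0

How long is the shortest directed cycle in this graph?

For each vertex v, BFS finds the shortest path from v back to v.
The shortest such closed walk is 1 → 6 → 5 → 9 → 4 → 1, length 5.

5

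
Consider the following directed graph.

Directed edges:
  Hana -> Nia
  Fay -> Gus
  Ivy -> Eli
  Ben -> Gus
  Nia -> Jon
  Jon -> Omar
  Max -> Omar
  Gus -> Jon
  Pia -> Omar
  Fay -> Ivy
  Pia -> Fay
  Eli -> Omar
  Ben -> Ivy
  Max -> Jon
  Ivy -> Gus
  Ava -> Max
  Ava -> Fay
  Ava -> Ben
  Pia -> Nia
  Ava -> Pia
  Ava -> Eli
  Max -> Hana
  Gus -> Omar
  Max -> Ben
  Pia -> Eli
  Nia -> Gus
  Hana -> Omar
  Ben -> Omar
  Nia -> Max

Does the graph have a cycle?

DFS with white/gray/black marking, starting from Ivy:
Ivy gray
  Gus gray
    Omar gray
    Omar black
    Jon gray
      Jon→Omar: Omar black — skip
    Jon black
  Gus black
  Eli gray
    Eli→Omar: Omar black — skip
  Eli black
Ivy black
Nia gray
  Nia→Gus: Gus black — skip
  Max gray
    Ben gray
      Ben→Omar: Omar black — skip
      Ben→Ivy: Ivy black — skip
      Ben→Gus: Gus black — skip
    Ben black
    Hana gray
      Hana→Omar: Omar black — skip
      Hana→Nia: Nia is gray → back edge
Back edge found, so a cycle exists: Nia → Max → Hana → Nia.

Yes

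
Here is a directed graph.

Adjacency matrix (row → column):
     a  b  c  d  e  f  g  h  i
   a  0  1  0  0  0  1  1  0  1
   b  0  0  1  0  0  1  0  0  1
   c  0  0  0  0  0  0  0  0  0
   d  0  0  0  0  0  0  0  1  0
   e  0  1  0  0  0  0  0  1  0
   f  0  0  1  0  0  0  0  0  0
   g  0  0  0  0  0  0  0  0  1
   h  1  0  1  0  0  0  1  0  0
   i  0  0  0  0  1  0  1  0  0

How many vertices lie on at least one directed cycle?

6

A vertex is on a directed cycle iff it belongs to a strongly connected component of size ≥ 2 (or has a self-loop).
The vertices on cycles are {a, b, e, g, h, i} — 6 in total.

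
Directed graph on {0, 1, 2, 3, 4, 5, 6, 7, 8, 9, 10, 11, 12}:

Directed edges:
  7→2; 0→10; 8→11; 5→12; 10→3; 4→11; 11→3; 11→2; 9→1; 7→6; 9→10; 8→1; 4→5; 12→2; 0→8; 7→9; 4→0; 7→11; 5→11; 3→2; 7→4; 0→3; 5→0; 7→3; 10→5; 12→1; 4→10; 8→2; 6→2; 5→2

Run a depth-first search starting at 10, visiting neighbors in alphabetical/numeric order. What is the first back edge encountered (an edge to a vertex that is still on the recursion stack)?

0->10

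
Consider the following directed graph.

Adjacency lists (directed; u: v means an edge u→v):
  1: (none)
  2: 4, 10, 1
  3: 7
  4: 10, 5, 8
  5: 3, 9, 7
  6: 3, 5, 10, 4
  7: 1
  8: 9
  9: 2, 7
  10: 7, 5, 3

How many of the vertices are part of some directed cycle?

A vertex is on a directed cycle iff it belongs to a strongly connected component of size ≥ 2 (or has a self-loop).
The vertices on cycles are {2, 4, 5, 8, 9, 10} — 6 in total.

6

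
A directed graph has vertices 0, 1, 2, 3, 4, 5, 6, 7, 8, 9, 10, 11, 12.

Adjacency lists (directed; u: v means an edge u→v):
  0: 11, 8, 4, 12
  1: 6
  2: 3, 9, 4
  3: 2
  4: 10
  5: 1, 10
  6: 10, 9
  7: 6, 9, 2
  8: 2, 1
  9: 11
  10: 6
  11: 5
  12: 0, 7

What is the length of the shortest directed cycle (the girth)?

2

For each vertex v, BFS finds the shortest path from v back to v.
The shortest such closed walk is 12 → 0 → 12, length 2.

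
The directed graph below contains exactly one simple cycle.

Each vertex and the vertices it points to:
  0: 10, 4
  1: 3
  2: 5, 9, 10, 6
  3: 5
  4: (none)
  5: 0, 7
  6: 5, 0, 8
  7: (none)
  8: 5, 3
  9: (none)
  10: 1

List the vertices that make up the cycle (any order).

DFS with gray/black marking from 0:
0 gray
  10 gray
    1 gray
      3 gray
        5 gray
          5→0: 0 is gray → back edge
Back edge closes the cycle 0 → 10 → 1 → 3 → 5 → 0; its vertices are {0, 1, 3, 5, 10}.

0, 1, 3, 5, 10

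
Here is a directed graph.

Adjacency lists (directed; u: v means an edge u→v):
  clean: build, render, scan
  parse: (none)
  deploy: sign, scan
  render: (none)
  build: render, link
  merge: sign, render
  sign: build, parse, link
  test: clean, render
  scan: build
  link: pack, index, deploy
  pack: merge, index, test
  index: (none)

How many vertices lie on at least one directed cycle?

9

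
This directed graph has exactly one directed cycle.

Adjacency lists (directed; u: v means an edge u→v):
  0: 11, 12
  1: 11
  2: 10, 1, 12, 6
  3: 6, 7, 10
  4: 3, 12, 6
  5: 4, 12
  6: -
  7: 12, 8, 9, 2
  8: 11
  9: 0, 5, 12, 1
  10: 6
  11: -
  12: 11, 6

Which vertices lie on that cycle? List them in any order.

DFS with gray/black marking from 7:
7 gray
  12 gray
    11 gray
    11 black
    6 gray
    6 black
  12 black
  8 gray
    8→11: 11 black — skip
  8 black
  9 gray
    0 gray
      0→11: 11 black — skip
      0→12: 12 black — skip
    0 black
    5 gray
      4 gray
        3 gray
          3→6: 6 black — skip
          3→7: 7 is gray → back edge
Back edge closes the cycle 7 → 9 → 5 → 4 → 3 → 7; its vertices are {3, 4, 5, 7, 9}.

3, 4, 5, 7, 9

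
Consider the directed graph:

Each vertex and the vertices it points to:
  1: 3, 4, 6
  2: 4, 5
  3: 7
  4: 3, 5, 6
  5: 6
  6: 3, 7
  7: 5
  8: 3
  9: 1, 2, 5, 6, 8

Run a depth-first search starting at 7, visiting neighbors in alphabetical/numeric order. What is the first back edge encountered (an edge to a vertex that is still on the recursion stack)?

3->7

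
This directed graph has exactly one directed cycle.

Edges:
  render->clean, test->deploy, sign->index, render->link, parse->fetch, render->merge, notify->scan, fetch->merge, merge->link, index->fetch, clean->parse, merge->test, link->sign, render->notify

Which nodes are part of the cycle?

DFS with gray/black marking from merge:
merge gray
  test gray
    deploy gray
    deploy black
  test black
  link gray
    sign gray
      index gray
        fetch gray
          fetch→merge: merge is gray → back edge
Back edge closes the cycle merge → link → sign → index → fetch → merge; its vertices are {link, sign, fetch, index, merge}.

link, sign, fetch, index, merge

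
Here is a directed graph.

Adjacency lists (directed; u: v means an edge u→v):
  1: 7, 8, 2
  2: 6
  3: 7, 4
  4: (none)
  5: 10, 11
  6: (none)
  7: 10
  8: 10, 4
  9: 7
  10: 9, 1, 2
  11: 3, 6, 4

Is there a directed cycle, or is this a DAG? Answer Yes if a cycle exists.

DFS with white/gray/black marking, starting from 2:
2 gray
  6 gray
  6 black
2 black
1 gray
  7 gray
    10 gray
      9 gray
        9→7: 7 is gray → back edge
Back edge found, so a cycle exists: 7 → 10 → 9 → 7.

Yes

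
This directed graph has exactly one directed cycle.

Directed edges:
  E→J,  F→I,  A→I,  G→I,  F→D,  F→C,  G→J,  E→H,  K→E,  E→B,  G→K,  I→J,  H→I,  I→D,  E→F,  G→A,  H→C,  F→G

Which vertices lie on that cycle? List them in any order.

E, F, G, K

DFS with gray/black marking from E:
E gray
  H gray
    I gray
      D gray
      D black
      J gray
      J black
    I black
    C gray
    C black
  H black
  B gray
  B black
  E→J: J black — skip
  F gray
    G gray
      K gray
        K→E: E is gray → back edge
Back edge closes the cycle E → F → G → K → E; its vertices are {E, F, G, K}.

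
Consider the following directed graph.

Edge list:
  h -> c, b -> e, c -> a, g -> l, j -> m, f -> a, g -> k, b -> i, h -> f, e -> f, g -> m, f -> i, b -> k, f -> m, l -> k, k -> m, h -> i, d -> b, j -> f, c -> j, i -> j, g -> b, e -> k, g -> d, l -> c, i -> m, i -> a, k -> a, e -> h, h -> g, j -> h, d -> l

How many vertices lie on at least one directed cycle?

A vertex is on a directed cycle iff it belongs to a strongly connected component of size ≥ 2 (or has a self-loop).
The vertices on cycles are {b, c, d, e, f, g, h, i, j, l} — 10 in total.

10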